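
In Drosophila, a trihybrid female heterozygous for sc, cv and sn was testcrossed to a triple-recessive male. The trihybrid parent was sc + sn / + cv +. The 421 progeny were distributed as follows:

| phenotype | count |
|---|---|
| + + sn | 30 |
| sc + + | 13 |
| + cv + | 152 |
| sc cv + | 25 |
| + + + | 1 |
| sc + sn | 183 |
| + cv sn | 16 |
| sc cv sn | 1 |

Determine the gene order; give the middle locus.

The two rarest classes, sc cv sn and + + +, are the double crossovers. Comparing them with the parentals, only the cv allele has switched, so cv is the middle locus and the order is sc – cv – sn.

cv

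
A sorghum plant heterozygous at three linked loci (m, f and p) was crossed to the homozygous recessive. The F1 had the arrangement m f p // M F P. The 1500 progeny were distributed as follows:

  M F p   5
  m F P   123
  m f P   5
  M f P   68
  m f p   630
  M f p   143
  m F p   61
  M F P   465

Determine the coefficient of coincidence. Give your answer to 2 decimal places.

The two rarest classes, m f P and M F p, are the double crossovers. Comparing them with the parentals, only the p allele has switched, so p is the middle locus and the order is m – p – f.
m–p: (266 + 10)/1500 = 0.1840; p–f: (129 + 10)/1500 = 0.0927.
Expected DCO frequency = 0.1840 × 0.0927 ≈ 0.01706; observed = 10/1500 ≈ 0.00667.
Coefficient of coincidence = 0.00667/0.01706 ≈ 0.39.

0.39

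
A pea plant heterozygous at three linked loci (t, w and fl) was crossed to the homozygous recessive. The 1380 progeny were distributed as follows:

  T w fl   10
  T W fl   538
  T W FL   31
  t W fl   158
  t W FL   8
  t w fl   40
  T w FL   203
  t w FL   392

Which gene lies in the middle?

w

The two most frequent reciprocal classes, T W fl and t w FL, are the parental types, so the F1 was T W fl / t w FL.
The two rarest classes, T w fl and t W FL, are the double crossovers. Comparing them with the parentals, only the w allele has switched, so w is the middle locus and the order is t – w – fl.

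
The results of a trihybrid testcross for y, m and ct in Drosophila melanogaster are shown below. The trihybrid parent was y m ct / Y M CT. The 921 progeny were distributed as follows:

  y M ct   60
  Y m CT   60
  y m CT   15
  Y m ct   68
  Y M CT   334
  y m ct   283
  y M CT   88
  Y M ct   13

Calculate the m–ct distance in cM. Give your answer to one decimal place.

16.1 cM

The two rarest classes, y m CT and Y M ct, are the double crossovers. Comparing them with the parentals, only the ct allele has switched, so ct is the middle locus and the order is m – ct – y.
Crossovers in the m–ct interval produce the single-crossover classes y M ct and Y m CT (60 + 60 = 120) plus the double crossovers (28).
RF(m–ct) = (120 + 28) / 921 = 148/921 = 0.1607 → 16.1 cM.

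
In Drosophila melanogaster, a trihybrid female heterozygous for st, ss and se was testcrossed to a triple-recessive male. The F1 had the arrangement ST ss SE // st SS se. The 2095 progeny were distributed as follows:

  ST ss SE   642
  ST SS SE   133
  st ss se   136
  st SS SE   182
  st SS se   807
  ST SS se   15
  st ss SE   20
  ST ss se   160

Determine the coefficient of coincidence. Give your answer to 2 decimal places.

The two rarest classes, st ss SE and ST SS se, are the double crossovers. Comparing them with the parentals, only the st allele has switched, so st is the middle locus and the order is ss – st – se.
ss–st: (269 + 35)/2095 = 0.1451; st–se: (342 + 35)/2095 = 0.1800.
Expected DCO frequency = 0.1451 × 0.1800 ≈ 0.02612; observed = 35/2095 ≈ 0.01671.
Coefficient of coincidence = 0.01671/0.02612 ≈ 0.64.

0.64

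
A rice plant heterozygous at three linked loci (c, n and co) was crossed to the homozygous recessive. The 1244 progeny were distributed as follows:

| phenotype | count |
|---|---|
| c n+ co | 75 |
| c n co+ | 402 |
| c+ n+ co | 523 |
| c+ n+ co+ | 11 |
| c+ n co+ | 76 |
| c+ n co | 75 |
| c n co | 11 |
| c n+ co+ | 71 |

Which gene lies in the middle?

The two most frequent reciprocal classes, c+ n+ co and c n co+, are the parental types, so the F1 was c+ n+ co / c n co+.
The two rarest classes, c+ n+ co+ and c n co, are the double crossovers. Comparing them with the parentals, only the co allele has switched, so co is the middle locus and the order is c – co – n.

co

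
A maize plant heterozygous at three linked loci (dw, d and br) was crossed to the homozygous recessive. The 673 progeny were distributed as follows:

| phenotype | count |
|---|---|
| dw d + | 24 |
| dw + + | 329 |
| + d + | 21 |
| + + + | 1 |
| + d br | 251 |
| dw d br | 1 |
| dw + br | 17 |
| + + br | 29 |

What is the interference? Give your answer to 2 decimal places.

The two most frequent reciprocal classes, + d br and dw + +, are the parental types, so the F1 was + d br / dw + +.
The two rarest classes, dw d br and + + +, are the double crossovers. Comparing them with the parentals, only the dw allele has switched, so dw is the middle locus and the order is d – dw – br.
d–dw: (53 + 2)/673 = 0.0817; dw–br: (38 + 2)/673 = 0.0594.
Expected DCO frequency = 0.0817 × 0.0594 ≈ 0.00485; observed = 2/673 ≈ 0.00297.
Coefficient of coincidence = 0.00297/0.00485 ≈ 0.61; interference = 1 − 0.61 = 0.39.

0.39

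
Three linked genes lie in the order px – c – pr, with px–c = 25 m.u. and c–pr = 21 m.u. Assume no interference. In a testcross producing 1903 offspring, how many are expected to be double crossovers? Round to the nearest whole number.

100

Map distances give recombination frequencies of 0.250 and 0.210 for the two intervals.
With no interference, expected double-crossover frequency = 0.250 × 0.210 = 0.05250.
Expected number = 0.05250 × 1903 = 99.91 ≈ 100.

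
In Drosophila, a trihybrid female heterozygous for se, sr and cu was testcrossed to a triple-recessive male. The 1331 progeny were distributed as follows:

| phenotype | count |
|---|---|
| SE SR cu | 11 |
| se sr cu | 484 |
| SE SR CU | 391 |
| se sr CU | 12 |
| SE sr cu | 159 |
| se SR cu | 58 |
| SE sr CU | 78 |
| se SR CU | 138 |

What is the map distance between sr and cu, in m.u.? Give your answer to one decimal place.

11.9 m.u.

The two most frequent reciprocal classes, SE SR CU and se sr cu, are the parental types, so the F1 was SE SR CU / se sr cu.
The two rarest classes, SE SR cu and se sr CU, are the double crossovers. Comparing them with the parentals, only the cu allele has switched, so cu is the middle locus and the order is sr – cu – se.
Crossovers in the sr–cu interval produce the single-crossover classes SE sr CU and se SR cu (78 + 58 = 136) plus the double crossovers (23).
RF(sr–cu) = (136 + 23) / 1331 = 159/1331 = 0.1195 → 11.9 m.u.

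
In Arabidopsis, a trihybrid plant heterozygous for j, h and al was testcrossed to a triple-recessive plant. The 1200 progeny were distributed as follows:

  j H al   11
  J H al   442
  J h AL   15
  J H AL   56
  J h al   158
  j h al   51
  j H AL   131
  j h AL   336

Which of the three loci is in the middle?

j

The two most frequent reciprocal classes, J H al and j h AL, are the parental types, so the F1 was J H al / j h AL.
The two rarest classes, j H al and J h AL, are the double crossovers. Comparing them with the parentals, only the j allele has switched, so j is the middle locus and the order is al – j – h.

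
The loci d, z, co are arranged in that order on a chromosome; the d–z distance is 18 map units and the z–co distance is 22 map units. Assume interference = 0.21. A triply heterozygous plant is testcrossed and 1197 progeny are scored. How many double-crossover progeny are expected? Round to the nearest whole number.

Map distances give recombination frequencies of 0.180 and 0.220 for the two intervals.
With interference 0.21 (so coincidence = 0.79), expected double-crossover frequency = 0.180 × 0.220 × 0.79 = 0.03128.
Expected number = 0.03128 × 1197 = 37.45 ≈ 37.

37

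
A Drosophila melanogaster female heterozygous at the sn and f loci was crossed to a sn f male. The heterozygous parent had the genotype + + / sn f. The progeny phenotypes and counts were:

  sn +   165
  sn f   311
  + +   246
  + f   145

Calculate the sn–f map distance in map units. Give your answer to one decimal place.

The recombinant classes are + f and sn +: 145 + 165 = 310.
Recombination frequency = 310/867 = 0.3576 ≈ 35.8%, i.e. 35.8 map units.

35.8 map units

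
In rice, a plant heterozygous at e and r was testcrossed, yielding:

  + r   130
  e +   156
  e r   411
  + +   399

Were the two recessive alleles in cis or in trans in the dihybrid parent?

cis

The two most frequent classes are + + (399) and e r (411); these are the parental (non-recombinant) types.
So the F1 carried + + on one chromosome and e r on the other — the recessive alleles are on the same chromosome (cis / coupling).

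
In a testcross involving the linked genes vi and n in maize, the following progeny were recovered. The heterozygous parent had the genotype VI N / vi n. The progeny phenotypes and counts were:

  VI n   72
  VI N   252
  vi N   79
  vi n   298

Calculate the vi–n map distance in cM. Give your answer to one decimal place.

21.5 cM

The recombinant classes are VI n and vi N: 72 + 79 = 151.
Recombination frequency = 151/701 = 0.2154 ≈ 21.5%, i.e. 21.5 cM.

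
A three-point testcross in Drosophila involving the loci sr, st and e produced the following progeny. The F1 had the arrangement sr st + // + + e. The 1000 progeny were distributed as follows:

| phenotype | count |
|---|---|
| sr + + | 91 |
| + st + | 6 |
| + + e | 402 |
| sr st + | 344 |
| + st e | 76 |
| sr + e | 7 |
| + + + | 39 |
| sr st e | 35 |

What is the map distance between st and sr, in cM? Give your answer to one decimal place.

The two rarest classes, + st + and sr + e, are the double crossovers. Comparing them with the parentals, only the sr allele has switched, so sr is the middle locus and the order is e – sr – st.
Crossovers in the sr–st interval produce the single-crossover classes sr + + and + st e (91 + 76 = 167) plus the double crossovers (13).
RF(sr–st) = (167 + 13) / 1000 = 180/1000 = 0.1800 → 18.0 cM.

18.0 cM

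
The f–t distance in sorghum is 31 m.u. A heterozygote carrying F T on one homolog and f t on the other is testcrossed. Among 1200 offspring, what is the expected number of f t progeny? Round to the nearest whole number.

A map distance of 31 m.u. corresponds to a recombination frequency of 0.310.
The F1 is F T / f t, so f t is a parental gamete class with expected frequency (1 − r)/2 = 0.690/2 = 0.3450.
Expected number = 0.3450 × 1200 = 414.00 ≈ 414.

414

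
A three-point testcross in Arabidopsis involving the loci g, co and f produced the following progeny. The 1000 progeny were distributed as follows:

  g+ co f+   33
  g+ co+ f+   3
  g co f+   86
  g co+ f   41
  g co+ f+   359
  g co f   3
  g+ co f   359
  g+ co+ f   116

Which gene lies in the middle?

g

The two most frequent reciprocal classes, g co+ f+ and g+ co f, are the parental types, so the F1 was g co+ f+ / g+ co f.
The two rarest classes, g+ co+ f+ and g co f, are the double crossovers. Comparing them with the parentals, only the g allele has switched, so g is the middle locus and the order is co – g – f.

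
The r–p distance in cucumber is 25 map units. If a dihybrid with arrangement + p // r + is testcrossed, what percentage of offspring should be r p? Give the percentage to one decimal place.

12.5%

A map distance of 25 map units corresponds to a recombination frequency of 0.250.
The F1 is + p / r +, so r p is a recombinant gamete class with expected frequency r/2 = 0.250/2 = 0.1250.
That is 0.1250 = 12.5% of the progeny.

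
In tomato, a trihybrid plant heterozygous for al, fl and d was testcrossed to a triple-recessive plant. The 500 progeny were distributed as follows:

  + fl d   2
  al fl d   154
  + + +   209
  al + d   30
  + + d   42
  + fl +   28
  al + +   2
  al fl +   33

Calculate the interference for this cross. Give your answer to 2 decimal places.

0.59

The two most frequent reciprocal classes, + + + and al fl d, are the parental types, so the F1 was + + + / al fl d.
The two rarest classes, al + + and + fl d, are the double crossovers. Comparing them with the parentals, only the al allele has switched, so al is the middle locus and the order is d – al – fl.
d–al: (75 + 4)/500 = 0.1580; al–fl: (58 + 4)/500 = 0.1240.
Expected DCO frequency = 0.1580 × 0.1240 ≈ 0.01959; observed = 4/500 ≈ 0.00800.
Coefficient of coincidence = 0.00800/0.01959 ≈ 0.41; interference = 1 − 0.41 = 0.59.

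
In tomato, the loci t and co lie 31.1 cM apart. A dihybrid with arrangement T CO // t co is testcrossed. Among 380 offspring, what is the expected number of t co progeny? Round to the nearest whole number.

A map distance of 31.1 cM corresponds to a recombination frequency of 0.311.
The F1 is T CO / t co, so t co is a parental gamete class with expected frequency (1 − r)/2 = 0.689/2 = 0.3445.
Expected number = 0.3445 × 380 = 130.91 ≈ 131.

131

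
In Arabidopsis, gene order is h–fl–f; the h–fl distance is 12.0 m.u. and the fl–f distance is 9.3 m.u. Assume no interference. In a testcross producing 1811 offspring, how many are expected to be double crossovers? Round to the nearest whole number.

20

Map distances give recombination frequencies of 0.120 and 0.093 for the two intervals.
With no interference, expected double-crossover frequency = 0.120 × 0.093 = 0.01116.
Expected number = 0.01116 × 1811 = 20.21 ≈ 20.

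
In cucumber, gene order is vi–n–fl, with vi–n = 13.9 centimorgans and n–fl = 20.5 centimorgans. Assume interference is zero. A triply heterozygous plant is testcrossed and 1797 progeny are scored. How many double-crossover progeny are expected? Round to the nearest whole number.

Map distances give recombination frequencies of 0.139 and 0.205 for the two intervals.
With no interference, expected double-crossover frequency = 0.139 × 0.205 = 0.02849.
Expected number = 0.02849 × 1797 = 51.21 ≈ 51.

51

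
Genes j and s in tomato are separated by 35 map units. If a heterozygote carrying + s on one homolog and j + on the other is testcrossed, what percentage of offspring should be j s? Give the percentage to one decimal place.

A map distance of 35 map units corresponds to a recombination frequency of 0.350.
The F1 is + s / j +, so j s is a recombinant gamete class with expected frequency r/2 = 0.350/2 = 0.1750.
That is 0.1750 = 17.5% of the progeny.

17.5%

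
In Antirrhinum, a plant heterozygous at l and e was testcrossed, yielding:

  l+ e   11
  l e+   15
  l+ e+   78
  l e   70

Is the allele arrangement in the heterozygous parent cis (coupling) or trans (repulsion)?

The two most frequent classes are l+ e+ (78) and l e (70); these are the parental (non-recombinant) types.
So the F1 carried l+ e+ on one chromosome and l e on the other — the recessive alleles are on the same chromosome (cis / coupling).

cis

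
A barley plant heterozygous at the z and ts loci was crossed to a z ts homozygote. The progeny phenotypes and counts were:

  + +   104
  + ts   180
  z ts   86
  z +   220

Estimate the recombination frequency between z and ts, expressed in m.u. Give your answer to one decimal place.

32.2 m.u.

The two most frequent classes, + ts (180) and z + (220), are the parental types, so the F1 was + ts / z +.
The recombinant classes are + + and z ts: 104 + 86 = 190.
Recombination frequency = 190/590 = 0.3220 ≈ 32.2%, i.e. 32.2 m.u.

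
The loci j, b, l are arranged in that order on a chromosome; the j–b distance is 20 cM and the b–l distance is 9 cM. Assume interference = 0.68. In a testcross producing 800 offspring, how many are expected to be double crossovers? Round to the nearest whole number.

5

Map distances give recombination frequencies of 0.200 and 0.090 for the two intervals.
With interference 0.68 (so coincidence = 0.32), expected double-crossover frequency = 0.200 × 0.090 × 0.32 = 0.00576.
Expected number = 0.00576 × 800 = 4.61 ≈ 5.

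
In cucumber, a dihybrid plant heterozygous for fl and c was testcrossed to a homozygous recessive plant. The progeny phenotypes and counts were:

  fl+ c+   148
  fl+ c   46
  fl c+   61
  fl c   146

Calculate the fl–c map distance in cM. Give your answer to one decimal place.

The two most frequent classes, fl+ c+ (148) and fl c (146), are the parental types, so the F1 was fl+ c+ / fl c.
The recombinant classes are fl+ c and fl c+: 46 + 61 = 107.
Recombination frequency = 107/401 = 0.2668 ≈ 26.7%, i.e. 26.7 cM.

26.7 cM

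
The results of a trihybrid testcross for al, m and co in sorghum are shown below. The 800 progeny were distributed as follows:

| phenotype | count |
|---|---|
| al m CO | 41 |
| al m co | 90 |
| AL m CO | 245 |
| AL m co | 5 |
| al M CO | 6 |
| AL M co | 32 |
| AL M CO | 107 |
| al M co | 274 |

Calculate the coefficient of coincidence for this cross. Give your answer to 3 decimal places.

The two most frequent reciprocal classes, al M co and AL m CO, are the parental types, so the F1 was al M co / AL m CO.
The two rarest classes, al M CO and AL m co, are the double crossovers. Comparing them with the parentals, only the co allele has switched, so co is the middle locus and the order is al – co – m.
al–co: (73 + 11)/800 = 0.1050; co–m: (197 + 11)/800 = 0.2600.
Expected DCO frequency = 0.1050 × 0.2600 ≈ 0.02730; observed = 11/800 ≈ 0.01375.
Coefficient of coincidence = 0.01375/0.02730 ≈ 0.504.

0.504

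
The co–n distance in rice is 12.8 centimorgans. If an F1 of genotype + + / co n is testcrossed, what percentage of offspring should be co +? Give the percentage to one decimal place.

6.4%

A map distance of 12.8 centimorgans corresponds to a recombination frequency of 0.128.
The F1 is + + / co n, so co + is a recombinant gamete class with expected frequency r/2 = 0.128/2 = 0.0640.
That is 0.0640 = 6.4% of the progeny.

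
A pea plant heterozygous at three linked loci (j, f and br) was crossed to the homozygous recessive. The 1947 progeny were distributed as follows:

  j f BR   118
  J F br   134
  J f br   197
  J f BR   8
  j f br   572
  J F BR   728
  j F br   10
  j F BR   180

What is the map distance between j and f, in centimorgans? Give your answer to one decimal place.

The two most frequent reciprocal classes, J F BR and j f br, are the parental types, so the F1 was J F BR / j f br.
The two rarest classes, J f BR and j F br, are the double crossovers. Comparing them with the parentals, only the f allele has switched, so f is the middle locus and the order is br – f – j.
Crossovers in the f–j interval produce the single-crossover classes j F BR and J f br (180 + 197 = 377) plus the double crossovers (18).
RF(f–j) = (377 + 18) / 1947 = 395/1947 = 0.2029 → 20.3 centimorgans.

20.3 centimorgans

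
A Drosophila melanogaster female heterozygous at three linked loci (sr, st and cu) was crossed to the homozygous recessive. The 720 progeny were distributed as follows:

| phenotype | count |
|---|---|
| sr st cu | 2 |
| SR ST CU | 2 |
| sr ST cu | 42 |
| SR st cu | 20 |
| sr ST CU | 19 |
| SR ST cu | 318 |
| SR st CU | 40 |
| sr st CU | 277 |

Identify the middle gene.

The two most frequent reciprocal classes, SR ST cu and sr st CU, are the parental types, so the F1 was SR ST cu / sr st CU.
The two rarest classes, SR ST CU and sr st cu, are the double crossovers. Comparing them with the parentals, only the cu allele has switched, so cu is the middle locus and the order is st – cu – sr.

cu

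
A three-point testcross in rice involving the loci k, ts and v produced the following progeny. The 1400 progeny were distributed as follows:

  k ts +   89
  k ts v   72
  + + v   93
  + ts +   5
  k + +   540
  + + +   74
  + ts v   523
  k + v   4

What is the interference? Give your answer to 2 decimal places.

0.57

The two most frequent reciprocal classes, k + + and + ts v, are the parental types, so the F1 was k + + / + ts v.
The two rarest classes, k + v and + ts +, are the double crossovers. Comparing them with the parentals, only the v allele has switched, so v is the middle locus and the order is ts – v – k.
ts–v: (182 + 9)/1400 = 0.1364; v–k: (146 + 9)/1400 = 0.1107.
Expected DCO frequency = 0.1364 × 0.1107 ≈ 0.01510; observed = 9/1400 ≈ 0.00643.
Coefficient of coincidence = 0.00643/0.01510 ≈ 0.43; interference = 1 − 0.43 = 0.57.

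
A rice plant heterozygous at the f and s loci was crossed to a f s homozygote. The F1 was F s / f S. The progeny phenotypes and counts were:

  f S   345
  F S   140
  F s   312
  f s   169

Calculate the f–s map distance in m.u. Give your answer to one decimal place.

32.0 m.u.

The recombinant classes are F S and f s: 140 + 169 = 309.
Recombination frequency = 309/966 = 0.3199 ≈ 32.0%, i.e. 32.0 m.u.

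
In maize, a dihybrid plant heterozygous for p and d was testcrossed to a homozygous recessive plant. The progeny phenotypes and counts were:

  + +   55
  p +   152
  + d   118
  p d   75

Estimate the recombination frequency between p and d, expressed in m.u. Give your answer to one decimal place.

The two most frequent classes, + d (118) and p + (152), are the parental types, so the F1 was + d / p +.
The recombinant classes are + + and p d: 55 + 75 = 130.
Recombination frequency = 130/400 = 0.3250 ≈ 32.5%, i.e. 32.5 m.u.

32.5 m.u.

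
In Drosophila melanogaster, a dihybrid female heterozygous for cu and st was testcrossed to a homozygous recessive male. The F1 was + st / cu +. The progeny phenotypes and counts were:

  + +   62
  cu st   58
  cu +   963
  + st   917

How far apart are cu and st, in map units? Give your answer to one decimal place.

6.0 map units

The recombinant classes are + + and cu st: 62 + 58 = 120.
Recombination frequency = 120/2000 = 0.0600 ≈ 6.0%, i.e. 6.0 map units.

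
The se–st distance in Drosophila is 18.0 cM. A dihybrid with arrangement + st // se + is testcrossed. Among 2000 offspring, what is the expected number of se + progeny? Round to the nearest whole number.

A map distance of 18.0 cM corresponds to a recombination frequency of 0.180.
The F1 is + st / se +, so se + is a parental gamete class with expected frequency (1 − r)/2 = 0.820/2 = 0.4100.
Expected number = 0.4100 × 2000 = 820.00 ≈ 820.

820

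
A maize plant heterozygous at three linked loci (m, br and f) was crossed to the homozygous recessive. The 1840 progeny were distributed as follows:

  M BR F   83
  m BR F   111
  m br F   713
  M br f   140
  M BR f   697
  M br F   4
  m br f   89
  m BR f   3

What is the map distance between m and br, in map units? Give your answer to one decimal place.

14.0 map units

The two most frequent reciprocal classes, m br F and M BR f, are the parental types, so the F1 was m br F / M BR f.
The two rarest classes, M br F and m BR f, are the double crossovers. Comparing them with the parentals, only the m allele has switched, so m is the middle locus and the order is f – m – br.
Crossovers in the m–br interval produce the single-crossover classes m BR F and M br f (111 + 140 = 251) plus the double crossovers (7).
RF(m–br) = (251 + 7) / 1840 = 258/1840 = 0.1402 → 14.0 map units.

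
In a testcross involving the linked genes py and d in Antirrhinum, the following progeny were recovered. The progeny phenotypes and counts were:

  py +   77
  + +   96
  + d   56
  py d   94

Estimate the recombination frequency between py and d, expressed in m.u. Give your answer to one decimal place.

The two most frequent classes, + + (96) and py d (94), are the parental types, so the F1 was + + / py d.
The recombinant classes are + d and py +: 56 + 77 = 133.
Recombination frequency = 133/323 = 0.4118 ≈ 41.2%, i.e. 41.2 m.u.

41.2 m.u.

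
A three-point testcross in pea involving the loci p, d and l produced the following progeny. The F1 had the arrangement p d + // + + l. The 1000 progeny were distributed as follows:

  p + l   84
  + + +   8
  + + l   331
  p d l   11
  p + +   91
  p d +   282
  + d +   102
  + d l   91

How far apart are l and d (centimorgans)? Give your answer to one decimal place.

The two rarest classes, p d l and + + +, are the double crossovers. Comparing them with the parentals, only the l allele has switched, so l is the middle locus and the order is p – l – d.
Crossovers in the l–d interval produce the single-crossover classes p + + and + d l (91 + 91 = 182) plus the double crossovers (19).
RF(l–d) = (182 + 19) / 1000 = 201/1000 = 0.2010 → 20.1 centimorgans.

20.1 centimorgans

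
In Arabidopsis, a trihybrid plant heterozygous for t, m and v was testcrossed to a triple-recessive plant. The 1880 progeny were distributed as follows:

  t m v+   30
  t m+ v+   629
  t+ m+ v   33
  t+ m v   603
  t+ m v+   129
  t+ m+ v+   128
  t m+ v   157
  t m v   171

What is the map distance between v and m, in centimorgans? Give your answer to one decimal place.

18.6 centimorgans

The two most frequent reciprocal classes, t m+ v+ and t+ m v, are the parental types, so the F1 was t m+ v+ / t+ m v.
The two rarest classes, t m v+ and t+ m+ v, are the double crossovers. Comparing them with the parentals, only the m allele has switched, so m is the middle locus and the order is t – m – v.
Crossovers in the m–v interval produce the single-crossover classes t m+ v and t+ m v+ (157 + 129 = 286) plus the double crossovers (63).
RF(m–v) = (286 + 63) / 1880 = 349/1880 = 0.1856 → 18.6 centimorgans.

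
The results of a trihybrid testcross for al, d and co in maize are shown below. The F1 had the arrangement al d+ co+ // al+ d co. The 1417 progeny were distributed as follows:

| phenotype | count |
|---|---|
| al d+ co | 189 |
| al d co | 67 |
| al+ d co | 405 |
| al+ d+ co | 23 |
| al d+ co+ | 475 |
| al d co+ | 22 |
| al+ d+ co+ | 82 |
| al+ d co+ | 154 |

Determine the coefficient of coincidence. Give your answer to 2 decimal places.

0.85

The two rarest classes, al d co+ and al+ d+ co, are the double crossovers. Comparing them with the parentals, only the d allele has switched, so d is the middle locus and the order is al – d – co.
al–d: (149 + 45)/1417 = 0.1369; d–co: (343 + 45)/1417 = 0.2738.
Expected DCO frequency = 0.1369 × 0.2738 ≈ 0.03748; observed = 45/1417 ≈ 0.03176.
Coefficient of coincidence = 0.03176/0.03748 ≈ 0.85.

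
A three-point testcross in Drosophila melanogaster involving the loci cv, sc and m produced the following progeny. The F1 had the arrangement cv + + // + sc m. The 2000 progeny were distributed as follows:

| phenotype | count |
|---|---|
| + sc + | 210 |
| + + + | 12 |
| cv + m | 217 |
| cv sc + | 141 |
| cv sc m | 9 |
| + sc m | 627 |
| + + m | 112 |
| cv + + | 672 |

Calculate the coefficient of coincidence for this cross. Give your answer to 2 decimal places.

The two rarest classes, + + + and cv sc m, are the double crossovers. Comparing them with the parentals, only the cv allele has switched, so cv is the middle locus and the order is sc – cv – m.
sc–cv: (253 + 21)/2000 = 0.1370; cv–m: (427 + 21)/2000 = 0.2240.
Expected DCO frequency = 0.1370 × 0.2240 ≈ 0.03069; observed = 21/2000 ≈ 0.01050.
Coefficient of coincidence = 0.01050/0.03069 ≈ 0.34.

0.34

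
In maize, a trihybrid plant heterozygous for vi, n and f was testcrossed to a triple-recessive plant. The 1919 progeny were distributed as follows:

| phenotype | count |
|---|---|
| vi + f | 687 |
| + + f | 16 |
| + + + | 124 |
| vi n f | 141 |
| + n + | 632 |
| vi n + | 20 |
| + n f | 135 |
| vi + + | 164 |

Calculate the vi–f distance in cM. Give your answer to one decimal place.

The two most frequent reciprocal classes, + n + and vi + f, are the parental types, so the F1 was + n + / vi + f.
The two rarest classes, vi n + and + + f, are the double crossovers. Comparing them with the parentals, only the vi allele has switched, so vi is the middle locus and the order is n – vi – f.
Crossovers in the vi–f interval produce the single-crossover classes + n f and vi + + (135 + 164 = 299) plus the double crossovers (36).
RF(vi–f) = (299 + 36) / 1919 = 335/1919 = 0.1746 → 17.5 cM.

17.5 cM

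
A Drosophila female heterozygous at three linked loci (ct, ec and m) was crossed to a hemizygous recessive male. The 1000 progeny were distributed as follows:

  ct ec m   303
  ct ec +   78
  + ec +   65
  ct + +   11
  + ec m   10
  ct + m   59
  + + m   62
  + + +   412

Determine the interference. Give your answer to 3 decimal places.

0.100

The two most frequent reciprocal classes, + + + and ct ec m, are the parental types, so the F1 was + + + / ct ec m.
The two rarest classes, ct + + and + ec m, are the double crossovers. Comparing them with the parentals, only the ct allele has switched, so ct is the middle locus and the order is ec – ct – m.
ec–ct: (124 + 21)/1000 = 0.1450; ct–m: (140 + 21)/1000 = 0.1610.
Expected DCO frequency = 0.1450 × 0.1610 ≈ 0.02334; observed = 21/1000 ≈ 0.02100.
Coefficient of coincidence = 0.02100/0.02334 ≈ 0.900; interference = 1 − 0.900 = 0.100.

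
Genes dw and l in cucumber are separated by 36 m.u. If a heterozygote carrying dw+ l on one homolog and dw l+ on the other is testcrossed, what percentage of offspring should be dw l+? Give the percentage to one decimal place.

32.0%

A map distance of 36 m.u. corresponds to a recombination frequency of 0.360.
The F1 is dw+ l / dw l+, so dw l+ is a parental gamete class with expected frequency (1 − r)/2 = 0.640/2 = 0.3200.
That is 0.3200 = 32.0% of the progeny.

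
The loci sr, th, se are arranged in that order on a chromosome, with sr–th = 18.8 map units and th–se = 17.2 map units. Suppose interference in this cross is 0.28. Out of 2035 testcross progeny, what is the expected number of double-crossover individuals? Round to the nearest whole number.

Map distances give recombination frequencies of 0.188 and 0.172 for the two intervals.
With interference 0.28 (so coincidence = 0.72), expected double-crossover frequency = 0.188 × 0.172 × 0.72 = 0.02328.
Expected number = 0.02328 × 2035 = 47.38 ≈ 47.

47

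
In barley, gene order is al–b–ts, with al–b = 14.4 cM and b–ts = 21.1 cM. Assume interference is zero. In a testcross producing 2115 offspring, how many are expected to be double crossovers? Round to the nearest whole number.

64

Map distances give recombination frequencies of 0.144 and 0.211 for the two intervals.
With no interference, expected double-crossover frequency = 0.144 × 0.211 = 0.03038.
Expected number = 0.03038 × 2115 = 64.26 ≈ 64.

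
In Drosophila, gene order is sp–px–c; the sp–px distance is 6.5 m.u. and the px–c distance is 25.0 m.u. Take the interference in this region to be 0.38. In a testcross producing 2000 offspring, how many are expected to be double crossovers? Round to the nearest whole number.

20

Map distances give recombination frequencies of 0.065 and 0.250 for the two intervals.
With interference 0.38 (so coincidence = 0.62), expected double-crossover frequency = 0.065 × 0.250 × 0.62 = 0.01008.
Expected number = 0.01008 × 2000 = 20.15 ≈ 20.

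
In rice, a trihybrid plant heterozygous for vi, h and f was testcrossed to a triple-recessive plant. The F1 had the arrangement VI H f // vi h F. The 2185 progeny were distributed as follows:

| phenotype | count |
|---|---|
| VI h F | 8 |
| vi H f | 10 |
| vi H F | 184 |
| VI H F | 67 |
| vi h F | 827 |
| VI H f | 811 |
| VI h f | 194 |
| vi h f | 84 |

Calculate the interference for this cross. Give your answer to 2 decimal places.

The two rarest classes, vi H f and VI h F, are the double crossovers. Comparing them with the parentals, only the vi allele has switched, so vi is the middle locus and the order is f – vi – h.
f–vi: (151 + 18)/2185 = 0.0773; vi–h: (378 + 18)/2185 = 0.1812.
Expected DCO frequency = 0.0773 × 0.1812 ≈ 0.01401; observed = 18/2185 ≈ 0.00824.
Coefficient of coincidence = 0.00824/0.01401 ≈ 0.59; interference = 1 − 0.59 = 0.41.

0.41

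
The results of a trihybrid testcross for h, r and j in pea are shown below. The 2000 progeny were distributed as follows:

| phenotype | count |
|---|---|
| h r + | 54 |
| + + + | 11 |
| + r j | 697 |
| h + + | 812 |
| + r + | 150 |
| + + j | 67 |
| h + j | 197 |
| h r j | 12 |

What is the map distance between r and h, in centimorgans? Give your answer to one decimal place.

7.2 centimorgans

The two most frequent reciprocal classes, + r j and h + +, are the parental types, so the F1 was + r j / h + +.
The two rarest classes, h r j and + + +, are the double crossovers. Comparing them with the parentals, only the h allele has switched, so h is the middle locus and the order is j – h – r.
Crossovers in the h–r interval produce the single-crossover classes + + j and h r + (67 + 54 = 121) plus the double crossovers (23).
RF(h–r) = (121 + 23) / 2000 = 144/2000 = 0.0720 → 7.2 centimorgans.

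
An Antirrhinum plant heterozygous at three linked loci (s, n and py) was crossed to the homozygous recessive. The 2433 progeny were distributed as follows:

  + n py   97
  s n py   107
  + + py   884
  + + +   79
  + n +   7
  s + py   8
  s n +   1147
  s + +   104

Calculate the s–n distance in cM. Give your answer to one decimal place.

8.9 cM

The two most frequent reciprocal classes, + + py and s n +, are the parental types, so the F1 was + + py / s n +.
The two rarest classes, s + py and + n +, are the double crossovers. Comparing them with the parentals, only the s allele has switched, so s is the middle locus and the order is py – s – n.
Crossovers in the s–n interval produce the single-crossover classes + n py and s + + (97 + 104 = 201) plus the double crossovers (15).
RF(s–n) = (201 + 15) / 2433 = 216/2433 = 0.0888 → 8.9 cM.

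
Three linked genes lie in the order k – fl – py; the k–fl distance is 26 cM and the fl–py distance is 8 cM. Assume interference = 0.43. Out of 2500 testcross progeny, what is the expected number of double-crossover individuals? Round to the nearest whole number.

30

Map distances give recombination frequencies of 0.260 and 0.080 for the two intervals.
With interference 0.43 (so coincidence = 0.57), expected double-crossover frequency = 0.260 × 0.080 × 0.57 = 0.01186.
Expected number = 0.01186 × 2500 = 29.64 ≈ 30.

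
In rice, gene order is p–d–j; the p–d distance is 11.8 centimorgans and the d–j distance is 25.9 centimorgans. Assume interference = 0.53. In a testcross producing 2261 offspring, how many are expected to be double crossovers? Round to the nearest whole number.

Map distances give recombination frequencies of 0.118 and 0.259 for the two intervals.
With interference 0.53 (so coincidence = 0.47), expected double-crossover frequency = 0.118 × 0.259 × 0.47 = 0.01436.
Expected number = 0.01436 × 2261 = 32.48 ≈ 32.

32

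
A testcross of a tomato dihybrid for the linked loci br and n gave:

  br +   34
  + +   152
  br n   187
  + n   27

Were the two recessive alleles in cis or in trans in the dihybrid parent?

cis

The two most frequent classes are + + (152) and br n (187); these are the parental (non-recombinant) types.
So the F1 carried + + on one chromosome and br n on the other — the recessive alleles are on the same chromosome (cis / coupling).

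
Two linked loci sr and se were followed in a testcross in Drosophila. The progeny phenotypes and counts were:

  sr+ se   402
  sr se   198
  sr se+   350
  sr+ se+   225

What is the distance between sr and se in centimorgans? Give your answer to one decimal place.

The two most frequent classes, sr+ se (402) and sr se+ (350), are the parental types, so the F1 was sr+ se / sr se+.
The recombinant classes are sr+ se+ and sr se: 225 + 198 = 423.
Recombination frequency = 423/1175 = 0.3600 ≈ 36.0%, i.e. 36.0 centimorgans.

36.0 centimorgans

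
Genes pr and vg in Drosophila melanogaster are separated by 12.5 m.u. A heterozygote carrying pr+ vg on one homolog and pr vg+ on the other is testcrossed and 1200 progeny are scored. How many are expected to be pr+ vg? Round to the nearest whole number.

A map distance of 12.5 m.u. corresponds to a recombination frequency of 0.125.
The F1 is pr+ vg / pr vg+, so pr+ vg is a parental gamete class with expected frequency (1 − r)/2 = 0.875/2 = 0.4375.
Expected number = 0.4375 × 1200 = 525.00 ≈ 525.

525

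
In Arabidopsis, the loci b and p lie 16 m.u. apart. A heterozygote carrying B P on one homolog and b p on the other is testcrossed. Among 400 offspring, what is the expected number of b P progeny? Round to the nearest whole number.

A map distance of 16 m.u. corresponds to a recombination frequency of 0.160.
The F1 is B P / b p, so b P is a recombinant gamete class with expected frequency r/2 = 0.160/2 = 0.0800.
Expected number = 0.0800 × 400 = 32.00 ≈ 32.

32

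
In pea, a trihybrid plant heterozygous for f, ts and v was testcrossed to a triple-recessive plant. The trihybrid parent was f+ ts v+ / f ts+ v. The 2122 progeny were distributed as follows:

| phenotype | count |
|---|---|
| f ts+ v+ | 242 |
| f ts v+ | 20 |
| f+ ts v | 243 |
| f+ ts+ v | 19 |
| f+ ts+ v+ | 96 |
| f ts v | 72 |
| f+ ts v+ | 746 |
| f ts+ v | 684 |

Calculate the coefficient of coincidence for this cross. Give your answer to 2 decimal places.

The two rarest classes, f ts v+ and f+ ts+ v, are the double crossovers. Comparing them with the parentals, only the f allele has switched, so f is the middle locus and the order is v – f – ts.
v–f: (485 + 39)/2122 = 0.2469; f–ts: (168 + 39)/2122 = 0.0975.
Expected DCO frequency = 0.2469 × 0.0975 ≈ 0.02407; observed = 39/2122 ≈ 0.01838.
Coefficient of coincidence = 0.01838/0.02407 ≈ 0.76.

0.76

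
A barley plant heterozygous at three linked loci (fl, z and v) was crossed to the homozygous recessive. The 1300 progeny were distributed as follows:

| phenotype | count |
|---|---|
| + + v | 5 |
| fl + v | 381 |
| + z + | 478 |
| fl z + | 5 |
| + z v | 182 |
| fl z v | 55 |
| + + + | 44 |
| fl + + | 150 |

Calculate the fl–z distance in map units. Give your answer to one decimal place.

8.4 map units

The two most frequent reciprocal classes, fl + v and + z +, are the parental types, so the F1 was fl + v / + z +.
The two rarest classes, + + v and fl z +, are the double crossovers. Comparing them with the parentals, only the fl allele has switched, so fl is the middle locus and the order is v – fl – z.
Crossovers in the fl–z interval produce the single-crossover classes fl z v and + + + (55 + 44 = 99) plus the double crossovers (10).
RF(fl–z) = (99 + 10) / 1300 = 109/1300 = 0.0838 → 8.4 map units.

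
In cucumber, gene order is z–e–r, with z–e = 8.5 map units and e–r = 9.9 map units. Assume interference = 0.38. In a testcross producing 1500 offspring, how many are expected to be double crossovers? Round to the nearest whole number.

8

Map distances give recombination frequencies of 0.085 and 0.099 for the two intervals.
With interference 0.38 (so coincidence = 0.62), expected double-crossover frequency = 0.085 × 0.099 × 0.62 = 0.00522.
Expected number = 0.00522 × 1500 = 7.83 ≈ 8.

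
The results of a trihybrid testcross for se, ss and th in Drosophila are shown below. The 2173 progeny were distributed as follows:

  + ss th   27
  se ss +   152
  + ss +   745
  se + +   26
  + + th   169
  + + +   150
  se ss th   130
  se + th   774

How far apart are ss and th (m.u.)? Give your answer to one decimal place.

The two most frequent reciprocal classes, + ss + and se + th, are the parental types, so the F1 was + ss + / se + th.
The two rarest classes, + ss th and se + +, are the double crossovers. Comparing them with the parentals, only the th allele has switched, so th is the middle locus and the order is ss – th – se.
Crossovers in the ss–th interval produce the single-crossover classes + + + and se ss th (150 + 130 = 280) plus the double crossovers (53).
RF(ss–th) = (280 + 53) / 2173 = 333/2173 = 0.1532 → 15.3 m.u.

15.3 m.u.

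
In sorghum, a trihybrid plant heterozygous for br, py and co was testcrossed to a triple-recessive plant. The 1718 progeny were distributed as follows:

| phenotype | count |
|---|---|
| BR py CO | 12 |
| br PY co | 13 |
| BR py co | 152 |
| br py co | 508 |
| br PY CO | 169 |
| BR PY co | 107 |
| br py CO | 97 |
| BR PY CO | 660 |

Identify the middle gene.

The two most frequent reciprocal classes, br py co and BR PY CO, are the parental types, so the F1 was br py co / BR PY CO.
The two rarest classes, br PY co and BR py CO, are the double crossovers. Comparing them with the parentals, only the py allele has switched, so py is the middle locus and the order is br – py – co.

py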